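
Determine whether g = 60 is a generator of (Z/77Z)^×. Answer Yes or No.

77 = 7 · 11 is a product of two distinct odd primes, so (Z/77Z)^× ≅ (Z/7Z)^× × (Z/11Z)^× is not cyclic.
No primitive root modulo 77 exists; in particular 60 is not one.

No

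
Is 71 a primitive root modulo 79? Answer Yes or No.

No

φ(79) = 79 − 1 = 78 = 2 · 3 · 13.
An element g generates (Z/79Z)^× iff g^(78/q) ≢ 1 (mod 79) for each prime q ∈ {2, 3, 13}.
71^39 ≡ 78 (mod 79)  [q = 2: ≢ 1 ✓]
71^26 ≡ 1 (mod 79)  [q = 3: ≡ 1 ✗]
71^6 ≡ 22 (mod 79)  [q = 13: ≢ 1 ✓]
Since 71^26 ≡ 1, the order of 71 divides 26 < 78, so 71 is not a primitive root.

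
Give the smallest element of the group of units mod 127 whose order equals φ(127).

φ(127) = 127 − 1 = 126 = 2 · 3^2 · 7.
g is a primitive root iff g^(126/q) ≢ 1 (mod 127) for each prime q ∈ {2, 3, 7}.
g = 2: 2^63 ≡ 1 — hits 1, so not a primitive root.
g = 3: 3^63 ≡ 126; 3^42 ≡ 107; 3^18 ≡ 4 — none is 1, so 3 is a primitive root.
Hence the least primitive root of 127 is 3.

3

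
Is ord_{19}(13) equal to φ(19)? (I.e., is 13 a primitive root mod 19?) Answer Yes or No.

Yes

φ(19) = 19 − 1 = 18 = 2 · 3^2.
Test 13^(18/q) mod 19 for each prime factor q of 18:
13^9 ≡ 18 (mod 19)  [q = 2: ≢ 1 ✓]
13^6 ≡ 11 (mod 19)  [q = 3: ≢ 1 ✓]
None equal 1, so ord_19(13) = 18: 13 is a primitive root.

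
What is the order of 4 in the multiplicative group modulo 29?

14

ord(4) | φ(29) = 29 − 1 = 28 = 2^2 · 7.
Divisors of 28: 1, 2, 4, 7, 14, 28.
Compute 4^d (mod 29) for the divisors d until we hit 1:
4^1 ≡ 4 (mod 29)
4^2 ≡ 16 (mod 29)
4^4 ≡ 24 (mod 29)
4^7 ≡ 28 (mod 29)
4^14 ≡ 1 (mod 29) ✓
Therefore the multiplicative order of 4 modulo 29 is 14.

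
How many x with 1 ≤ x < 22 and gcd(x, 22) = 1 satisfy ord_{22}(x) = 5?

4

φ(22) = φ(2)·φ(11) = 1·10 = 10 = 2 · 5.
In a cyclic group of order 10, there are φ(d) elements of order d for each divisor d of 10, and zero for non-divisors.
5 | 10, and φ(5) = 5 − 1 = 4.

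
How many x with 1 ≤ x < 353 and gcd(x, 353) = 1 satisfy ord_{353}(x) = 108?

φ(353) = 353 − 1 = 352 = 2^5 · 11.
In a cyclic group of order 352, there are φ(d) elements of order d for each divisor d of 352, and zero for non-divisors.
Since 108 ∤ 352, the count is 0.

0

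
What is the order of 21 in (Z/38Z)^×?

18

ord(21) | φ(38) = φ(2)·φ(19) = 1·18 = 18 = 2 · 3^2.
Divisors of 18: 1, 2, 3, 6, 9, 18.
Compute 21^d (mod 38) for the divisors d until we hit 1:
21^1 ≡ 21
21^2 ≡ 23
21^3 ≡ 27
21^6 ≡ 7
21^9 ≡ 37
21^18 ≡ 1
Therefore the multiplicative order of 21 modulo 38 is 18.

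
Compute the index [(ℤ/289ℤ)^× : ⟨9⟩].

2

Since 9 ∈ (Z/289Z)^×, its order divides φ(289) = φ(17^2) = 17·(17−1) = 272 = 2^4 · 17.
Divisors of 272: 1, 2, 4, 8, 16, 17, 34, 68, 136, 272.
Check 9^d mod 289 for each divisor in increasing order:
9^1 ≡ 9
9^2 ≡ 81
9^4 ≡ 203
9^8 ≡ 171
9^16 ≡ 52
9^17 ≡ 179
9^34 ≡ 251
9^68 ≡ 288
9^136 ≡ 1
Thus |⟨9⟩| = ord(9) = 136.
The index is φ(289) / ord(9) = 272 / 136 = 2.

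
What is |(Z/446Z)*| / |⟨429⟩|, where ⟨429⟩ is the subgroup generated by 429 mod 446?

By Lagrange's theorem, ord_446(429) divides φ(446) = φ(2)·φ(223) = 1·222 = 222 = 2 · 3 · 37.
Divisors of 222: 1, 2, 3, 6, 37, 74, 111, 222.
Test each divisor d:
429^1 ≡ 429
429^2 ≡ 289
429^3 ≡ 439
429^6 ≡ 49
429^37 ≡ 445
429^74 ≡ 1
So ord_446(429) = 74, hence |⟨429⟩| = 74.
[(Z/446Z)^× : ⟨429⟩] = 222/74 = 3.

3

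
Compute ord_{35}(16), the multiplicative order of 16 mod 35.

3

Since 16 ∈ (Z/35Z)^×, its order divides φ(35) = φ(5·7) = (5−1)·(7−1) = 4·6 = 24 = 2^3 · 3.
Divisors of 24: 1, 2, 3, 4, 6, 8, 12, 24.
Check 16^d mod 35 for each divisor in increasing order:
16^1 ≡ 16 (mod 35)
16^2 ≡ 11 (mod 35)
16^3 ≡ 1 (mod 35) ✓
Hence ord(16) = 3.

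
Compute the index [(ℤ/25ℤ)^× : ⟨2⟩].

By Lagrange's theorem, ord_25(2) divides φ(25) = φ(5^2) = 5·(5−1) = 20 = 2^2 · 5.
Divisors of 20: 1, 2, 4, 5, 10, 20.
Compute 2^d (mod 25) for the divisors d until we hit 1:
2^1 ≡ 2 (mod 25)
2^2 ≡ 4 (mod 25)
2^4 ≡ 16 (mod 25)
2^5 ≡ 7 (mod 25)
2^10 ≡ 24 (mod 25)
2^20 ≡ 1 (mod 25) ✓
So ord_25(2) = 20, hence |⟨2⟩| = 20.
The index is φ(25) / ord(2) = 20 / 20 = 1.

1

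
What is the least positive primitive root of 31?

3

φ(31) = 31 − 1 = 30 = 2 · 3 · 5.
Test candidates g = 2, 3, … against the prime factors q ∈ {2, 3, 5} of φ(31): g is a generator iff g^(30/q) ≢ 1 for every such q.
g = 2: 2^15 ≡ 1 — hits 1, so not a primitive root.
g = 3: 3^15 ≡ 30; 3^10 ≡ 25; 3^6 ≡ 16 — none is 1, so 3 is a primitive root.
The smallest primitive root modulo 31 is 3.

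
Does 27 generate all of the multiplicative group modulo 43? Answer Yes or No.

No

φ(43) = 43 − 1 = 42 = 2 · 3 · 7.
It suffices to check that the order of 27 is not a proper divisor of 42: compute 27^(42/q) for q ∈ {2, 3, 7}.
27^21 ≡ 42 (mod 43)  [q = 2: ≢ 1 ✓]
27^14 ≡ 1 (mod 43)  [q = 3: ≡ 1 ✗]
27^6 ≡ 35 (mod 43)  [q = 7: ≢ 1 ✓]
Since 27^14 ≡ 1, the order of 27 divides 14 < 42, so 27 is not a primitive root.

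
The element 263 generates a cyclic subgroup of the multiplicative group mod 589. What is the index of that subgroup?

The order of 263 must divide φ(589) = φ(19·31) = (19−1)·(31−1) = 18·30 = 540 = 2^2 · 3^3 · 5.
Divisors of 540: 1, 2, 3, 4, 5, 6, 9, 10, 12, 15, 18, 20, 27, 30, 36, 45, 54, 60, 90, 108, 135, 180, 270, 540.
Test each divisor d:
263^1 ≡ 263 (mod 589)
263^2 ≡ 256 (mod 589)
263^3 ≡ 182 (mod 589)
263^4 ≡ 157 (mod 589)
263^5 ≡ 61 (mod 589)
263^6 ≡ 140 (mod 589)
263^9 ≡ 153 (mod 589)
263^10 ≡ 187 (mod 589)
263^12 ≡ 163 (mod 589)
263^15 ≡ 216 (mod 589)
263^18 ≡ 438 (mod 589)
263^20 ≡ 218 (mod 589)
263^27 ≡ 457 (mod 589)
263^30 ≡ 125 (mod 589)
263^36 ≡ 419 (mod 589)
263^45 ≡ 495 (mod 589)
263^54 ≡ 343 (mod 589)
263^60 ≡ 311 (mod 589)
263^90 ≡ 1 (mod 589) ✓
Thus |⟨263⟩| = ord(263) = 90.
Index = |(Z/589Z)^×| / |⟨263⟩| = 540 / 90 = 6.

6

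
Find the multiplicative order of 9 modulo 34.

8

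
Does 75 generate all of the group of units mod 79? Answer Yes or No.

Yes

φ(79) = 79 − 1 = 78 = 2 · 3 · 13.
An element g generates (Z/79Z)^× iff g^(78/q) ≢ 1 (mod 79) for each prime q ∈ {2, 3, 13}.
75^39 ≡ 78 (mod 79)  [q = 2: ≢ 1 ✓]
75^26 ≡ 55 (mod 79)  [q = 3: ≢ 1 ✓]
75^6 ≡ 67 (mod 79)  [q = 13: ≢ 1 ✓]
Every test exponent gives a nontrivial residue, hence 75 generates the full group.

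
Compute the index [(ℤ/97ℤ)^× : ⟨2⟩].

By Lagrange's theorem, ord_97(2) divides φ(97) = 97 − 1 = 96 = 2^5 · 3.
Divisors of 96: 1, 2, 3, 4, 6, 8, 12, 16, 24, 32, 48, 96.
Compute 2^d (mod 97) for the divisors d until we hit 1:
2^1 ≡ 2 (mod 97)
2^2 ≡ 4 (mod 97)
2^3 ≡ 8 (mod 97)
2^4 ≡ 16 (mod 97)
2^6 ≡ 64 (mod 97)
2^8 ≡ 62 (mod 97)
2^12 ≡ 22 (mod 97)
2^16 ≡ 61 (mod 97)
2^24 ≡ 96 (mod 97)
2^32 ≡ 35 (mod 97)
2^48 ≡ 1 (mod 97) ✓
The order of 2 is 48, so the subgroup it generates has 48 elements.
[(Z/97Z)^× : ⟨2⟩] = 96/48 = 2.

2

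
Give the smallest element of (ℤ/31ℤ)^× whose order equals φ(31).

φ(31) = 31 − 1 = 30 = 2 · 3 · 5.
g is a primitive root iff g^(30/q) ≢ 1 (mod 31) for each prime q ∈ {2, 3, 5}.
g = 2: 2^15 ≡ 1 — hits 1, so not a primitive root.
g = 3: 3^15 ≡ 30; 3^10 ≡ 25; 3^6 ≡ 16 — none is 1, so 3 is a primitive root.
The smallest primitive root modulo 31 is 3.

3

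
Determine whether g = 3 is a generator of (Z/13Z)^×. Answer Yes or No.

φ(13) = 13 − 1 = 12 = 2^2 · 3.
Test 3^(12/q) mod 13 for each prime factor q of 12:
3^6 ≡ 1 (mod 13)  [q = 2: ≡ 1 ✗]
3^4 ≡ 3 (mod 13)  [q = 3: ≢ 1 ✓]
Since 3^6 ≡ 1, the order of 3 divides 6 < 12, so 3 is not a primitive root.

No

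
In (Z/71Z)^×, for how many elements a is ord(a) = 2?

1

φ(71) = 71 − 1 = 70 = 2 · 5 · 7.
Since (Z/71Z)^× is cyclic of order 70, the number of elements of order d is φ(d) when d | 70 and 0 otherwise.
2 | 70, and φ(2) = 2 − 1 = 1.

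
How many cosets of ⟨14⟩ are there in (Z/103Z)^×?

The order of 14 must divide φ(103) = 103 − 1 = 102 = 2 · 3 · 17.
Divisors of 102: 1, 2, 3, 6, 17, 34, 51, 102.
Check 14^d mod 103 for each divisor in increasing order:
14^1 ≡ 14 (mod 103)
14^2 ≡ 93 (mod 103)
14^3 ≡ 66 (mod 103)
14^6 ≡ 30 (mod 103)
14^17 ≡ 1 (mod 103) ✓
So ord_103(14) = 17, hence |⟨14⟩| = 17.
[(Z/103Z)^× : ⟨14⟩] = 102/17 = 6.

6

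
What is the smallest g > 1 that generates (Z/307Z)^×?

5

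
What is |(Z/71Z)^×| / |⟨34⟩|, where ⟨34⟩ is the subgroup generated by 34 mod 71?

ord(34) | φ(71) = 71 − 1 = 70 = 2 · 5 · 7.
Divisors of 70: 1, 2, 5, 7, 10, 14, 35, 70.
Evaluate successive powers at the divisors of 70:
34^1 ≡ 34 (mod 71)
34^2 ≡ 20 (mod 71)
34^5 ≡ 39 (mod 71)
34^7 ≡ 70 (mod 71)
34^10 ≡ 30 (mod 71)
34^14 ≡ 1 (mod 71) ✓
Thus |⟨34⟩| = ord(34) = 14.
Index = |(Z/71Z)^×| / |⟨34⟩| = 70 / 14 = 5.

5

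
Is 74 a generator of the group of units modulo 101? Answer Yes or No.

Yes

φ(101) = 101 − 1 = 100 = 2^2 · 5^2.
An element g generates (Z/101Z)^× iff g^(100/q) ≢ 1 (mod 101) for each prime q ∈ {2, 5}.
74^50 ≡ 100 (mod 101)  [q = 2: ≢ 1 ✓]
74^20 ≡ 36 (mod 101)  [q = 5: ≢ 1 ✓]
None equal 1, so ord_101(74) = 100: 74 is a primitive root.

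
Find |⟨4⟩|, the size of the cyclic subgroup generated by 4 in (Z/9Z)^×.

3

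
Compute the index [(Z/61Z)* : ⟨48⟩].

The order of 48 must divide φ(61) = 61 − 1 = 60 = 2^2 · 3 · 5.
Divisors of 60: 1, 2, 3, 4, 5, 6, 10, 12, 15, 20, 30, 60.
Evaluate successive powers at the divisors of 60:
48^1 ≡ 48 (mod 61)
48^2 ≡ 47 (mod 61)
48^3 ≡ 60 (mod 61)
48^4 ≡ 13 (mod 61)
48^5 ≡ 14 (mod 61)
48^6 ≡ 1 (mod 61) ✓
The order of 48 is 6, so the subgroup it generates has 6 elements.
[(Z/61Z)^× : ⟨48⟩] = 60/6 = 10.

10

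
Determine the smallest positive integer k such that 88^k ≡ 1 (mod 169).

The order of 88 must divide φ(169) = φ(13^2) = 13·(13−1) = 156 = 2^2 · 3 · 13.
Divisors of 156: 1, 2, 3, 4, 6, 12, 13, 26, 39, 52, 78, 156.
Test each divisor d:
88^1 ≡ 88 (mod 169)
88^2 ≡ 139 (mod 169)
88^3 ≡ 64 (mod 169)
88^4 ≡ 55 (mod 169)
88^6 ≡ 40 (mod 169)
88^12 ≡ 79 (mod 169)
88^13 ≡ 23 (mod 169)
88^26 ≡ 22 (mod 169)
88^39 ≡ 168 (mod 169)
88^52 ≡ 146 (mod 169)
88^78 ≡ 1 (mod 169) ✓
So ord_169(88) = 78.

78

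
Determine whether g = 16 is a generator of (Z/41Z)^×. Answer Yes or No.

φ(41) = 41 − 1 = 40 = 2^3 · 5.
It suffices to check that the order of 16 is not a proper divisor of 40: compute 16^(40/q) for q ∈ {2, 5}.
16^20 ≡ 1 (mod 41)  [q = 2: ≡ 1 ✗]
16^8 ≡ 37 (mod 41)  [q = 5: ≢ 1 ✓]
16^20 ≡ 1 shows ord(16) | 20, strictly less than φ(41); not a primitive root.

No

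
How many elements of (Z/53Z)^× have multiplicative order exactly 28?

0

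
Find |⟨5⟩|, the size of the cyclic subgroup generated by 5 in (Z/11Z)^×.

By Lagrange's theorem, ord_11(5) divides φ(11) = 11 − 1 = 10 = 2 · 5.
Divisors of 10: 1, 2, 5, 10.
Compute 5^d (mod 11) for the divisors d until we hit 1:
5^1 ≡ 5 (mod 11)
5^2 ≡ 3 (mod 11)
5^5 ≡ 1 (mod 11) ✓
Hence ord(5) = 5.

5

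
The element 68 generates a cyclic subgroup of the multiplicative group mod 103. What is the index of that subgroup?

The order of 68 must divide φ(103) = 103 − 1 = 102 = 2 · 3 · 17.
Divisors of 102: 1, 2, 3, 6, 17, 34, 51, 102.
Evaluate successive powers at the divisors of 102:
68^1 ≡ 68 (mod 103)
68^2 ≡ 92 (mod 103)
68^3 ≡ 76 (mod 103)
68^6 ≡ 8 (mod 103)
68^17 ≡ 56 (mod 103)
68^34 ≡ 46 (mod 103)
68^51 ≡ 1 (mod 103) ✓
The order of 68 is 51, so the subgroup it generates has 51 elements.
The index is φ(103) / ord(68) = 102 / 51 = 2.

2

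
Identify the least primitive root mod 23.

5

φ(23) = 23 − 1 = 22 = 2 · 11.
g is a primitive root iff g^(22/q) ≢ 1 (mod 23) for each prime q ∈ {2, 11}.
g = 2: 2^11 ≡ 1 — hits 1, so not a primitive root.
g = 3: 3^11 ≡ 1 — hits 1, so not a primitive root.
g = 4: 4^11 ≡ 1 — hits 1, so not a primitive root.
g = 5: 5^11 ≡ 22; 5^2 ≡ 2 — none is 1, so 5 is a primitive root.
So 5 is the smallest generator of (Z/23Z)^×.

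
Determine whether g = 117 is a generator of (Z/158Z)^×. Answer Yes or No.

No

φ(158) = φ(2)·φ(79) = 1·78 = 78 = 2 · 3 · 13.
Test 117^(78/q) mod 158 for each prime factor q of 78:
117^39 ≡ 1 (mod 158)  [q = 2: ≡ 1 ✗]
117^26 ≡ 1 (mod 158)  [q = 3: ≡ 1 ✗]
117^6 ≡ 141 (mod 158)  [q = 13: ≢ 1 ✓]
The check at q = 2 fails, so 117 generates a proper subgroup.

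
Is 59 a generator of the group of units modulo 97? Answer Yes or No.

Yes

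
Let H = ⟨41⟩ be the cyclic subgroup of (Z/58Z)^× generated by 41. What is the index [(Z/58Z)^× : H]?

The order of 41 must divide φ(58) = φ(2)·φ(29) = 1·28 = 28 = 2^2 · 7.
Divisors of 28: 1, 2, 4, 7, 14, 28.
Check 41^d mod 58 for each divisor in increasing order:
41^1 ≡ 41 (mod 58)
41^2 ≡ 57 (mod 58)
41^4 ≡ 1 (mod 58) ✓
So ord_58(41) = 4, hence |⟨41⟩| = 4.
[(Z/58Z)^× : ⟨41⟩] = 28/4 = 7.

7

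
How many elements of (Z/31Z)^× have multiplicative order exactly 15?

8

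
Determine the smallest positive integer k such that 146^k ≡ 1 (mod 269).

268

By Lagrange's theorem, ord_269(146) divides φ(269) = 269 − 1 = 268 = 2^2 · 67.
Divisors of 268: 1, 2, 4, 67, 134, 268.
Test each divisor d:
146^1 ≡ 146 (mod 269)
146^2 ≡ 65 (mod 269)
146^4 ≡ 190 (mod 269)
146^67 ≡ 82 (mod 269)
146^134 ≡ 268 (mod 269)
146^268 ≡ 1 (mod 269) ✓
The smallest such exponent is 268, so the order of 146 is 268.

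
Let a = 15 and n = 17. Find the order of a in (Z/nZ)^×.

8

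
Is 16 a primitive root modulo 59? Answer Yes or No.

No

φ(59) = 59 − 1 = 58 = 2 · 29.
An element g generates (Z/59Z)^× iff g^(58/q) ≢ 1 (mod 59) for each prime q ∈ {2, 29}.
16^29 ≡ 1 (mod 59)  [q = 2: ≡ 1 ✗]
16^2 ≡ 20 (mod 59)  [q = 29: ≢ 1 ✓]
Since 16^29 ≡ 1, the order of 16 divides 29 < 58, so 16 is not a primitive root.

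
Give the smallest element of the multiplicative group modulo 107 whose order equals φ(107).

2

φ(107) = 107 − 1 = 106 = 2 · 53.
g is a primitive root iff g^(106/q) ≢ 1 (mod 107) for each prime q ∈ {2, 53}.
g = 2: 2^53 ≡ 106; 2^2 ≡ 4 — none is 1, so 2 is a primitive root.
So 2 is the smallest generator of (Z/107Z)^×.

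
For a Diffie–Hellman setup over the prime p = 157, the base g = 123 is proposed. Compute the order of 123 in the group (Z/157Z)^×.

ord(123) | φ(157) = 157 − 1 = 156 = 2^2 · 3 · 13.
Divisors of 156: 1, 2, 3, 4, 6, 12, 13, 26, 39, 52, 78, 156.
Compute 123^d (mod 157) for the divisors d until we hit 1:
123^1 ≡ 123
123^2 ≡ 57
123^3 ≡ 103
123^4 ≡ 109
123^6 ≡ 90
123^12 ≡ 93
123^13 ≡ 135
123^26 ≡ 13
123^39 ≡ 28
123^52 ≡ 12
123^78 ≡ 156
123^156 ≡ 1
Hence ord(123) = 156.

156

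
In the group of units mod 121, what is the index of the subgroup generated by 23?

Since 23 ∈ (Z/121Z)^×, its order divides φ(121) = φ(11^2) = 11·(11−1) = 110 = 2 · 5 · 11.
Divisors of 110: 1, 2, 5, 10, 11, 22, 55, 110.
Check 23^d mod 121 for each divisor in increasing order:
23^1 ≡ 23 (mod 121)
23^2 ≡ 45 (mod 121)
23^5 ≡ 111 (mod 121)
23^10 ≡ 100 (mod 121)
23^11 ≡ 1 (mod 121) ✓
So ord_121(23) = 11, hence |⟨23⟩| = 11.
The index is φ(121) / ord(23) = 110 / 11 = 10.

10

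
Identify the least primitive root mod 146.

φ(146) = φ(2)·φ(73) = 1·72 = 72 = 2^3 · 3^2.
Test candidates g = 2, 3, … against the prime factors q ∈ {2, 3} of φ(146): g is a generator iff g^(72/q) ≢ 1 for every such q.
g = 2: gcd(2, 146) = 2 > 1, not a unit — skip.
g = 3: 3^36 ≡ 1 — hits 1, so not a primitive root.
g = 4: gcd(4, 146) = 2 > 1, not a unit — skip.
g = 5: 5^36 ≡ 145; 5^24 ≡ 81 — none is 1, so 5 is a primitive root.
The smallest primitive root modulo 146 is 5.

5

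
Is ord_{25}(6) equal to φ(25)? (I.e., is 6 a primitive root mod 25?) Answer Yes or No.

No

φ(25) = φ(5^2) = 5·(5−1) = 20 = 2^2 · 5.
Test 6^(20/q) mod 25 for each prime factor q of 20:
6^10 ≡ 1 (mod 25)  [q = 2: ≡ 1 ✗]
6^4 ≡ 21 (mod 25)  [q = 5: ≢ 1 ✓]
Since 6^10 ≡ 1, the order of 6 divides 10 < 20, so 6 is not a primitive root.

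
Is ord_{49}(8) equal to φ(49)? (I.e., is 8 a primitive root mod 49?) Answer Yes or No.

φ(49) = φ(7^2) = 7·(7−1) = 42 = 2 · 3 · 7.
It suffices to check that the order of 8 is not a proper divisor of 42: compute 8^(42/q) for q ∈ {2, 3, 7}.
8^21 ≡ 1 (mod 49)  [q = 2: ≡ 1 ✗]
8^14 ≡ 1 (mod 49)  [q = 3: ≡ 1 ✗]
8^6 ≡ 43 (mod 49)  [q = 7: ≢ 1 ✓]
The check at q = 2 fails, so 8 generates a proper subgroup.

No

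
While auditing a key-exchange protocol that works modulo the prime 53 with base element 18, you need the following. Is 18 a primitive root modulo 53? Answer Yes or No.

φ(53) = 53 − 1 = 52 = 2^2 · 13.
Test 18^(52/q) mod 53 for each prime factor q of 52:
18^26 ≡ 52 (mod 53)  [q = 2: ≢ 1 ✓]
18^4 ≡ 36 (mod 53)  [q = 13: ≢ 1 ✓]
All checks pass, so 18 has order 52 and is a primitive root modulo 53.

Yes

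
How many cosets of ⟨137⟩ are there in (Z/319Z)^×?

The order of 137 must divide φ(319) = φ(11·29) = (11−1)·(29−1) = 10·28 = 280 = 2^3 · 5 · 7.
Divisors of 280: 1, 2, 4, 5, 7, 8, 10, 14, 20, 28, 35, 40, 56, 70, 140, 280.
Compute 137^d (mod 319) for the divisors d until we hit 1:
137^1 ≡ 137 (mod 319)
137^2 ≡ 267 (mod 319)
137^4 ≡ 152 (mod 319)
137^5 ≡ 89 (mod 319)
137^7 ≡ 157 (mod 319)
137^8 ≡ 136 (mod 319)
137^10 ≡ 265 (mod 319)
137^14 ≡ 86 (mod 319)
137^20 ≡ 45 (mod 319)
137^28 ≡ 59 (mod 319)
137^35 ≡ 12 (mod 319)
137^40 ≡ 111 (mod 319)
137^56 ≡ 291 (mod 319)
137^70 ≡ 144 (mod 319)
137^140 ≡ 1 (mod 319) ✓
Thus |⟨137⟩| = ord(137) = 140.
[(Z/319Z)^× : ⟨137⟩] = 280/140 = 2.

2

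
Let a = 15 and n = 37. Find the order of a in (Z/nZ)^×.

36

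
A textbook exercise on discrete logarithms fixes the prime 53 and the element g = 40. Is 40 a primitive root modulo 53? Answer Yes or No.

φ(53) = 53 − 1 = 52 = 2^2 · 13.
It suffices to check that the order of 40 is not a proper divisor of 52: compute 40^(52/q) for q ∈ {2, 13}.
40^26 ≡ 1 (mod 53)  [q = 2: ≡ 1 ✗]
40^4 ≡ 47 (mod 53)  [q = 13: ≢ 1 ✓]
Since 40^26 ≡ 1, the order of 40 divides 26 < 52, so 40 is not a primitive root.

No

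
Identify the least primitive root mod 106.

φ(106) = φ(2)·φ(53) = 1·52 = 52 = 2^2 · 13.
g is a primitive root iff g^(52/q) ≢ 1 (mod 106) for each prime q ∈ {2, 13}.
g = 2: gcd(2, 106) = 2 > 1, not a unit — skip.
g = 3: 3^26 ≡ 105; 3^4 ≡ 81 — none is 1, so 3 is a primitive root.
The smallest primitive root modulo 106 is 3.

3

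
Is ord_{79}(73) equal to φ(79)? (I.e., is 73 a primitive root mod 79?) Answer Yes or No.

φ(79) = 79 − 1 = 78 = 2 · 3 · 13.
It suffices to check that the order of 73 is not a proper divisor of 78: compute 73^(78/q) for q ∈ {2, 3, 13}.
73^39 ≡ 1 (mod 79)  [q = 2: ≡ 1 ✗]
73^26 ≡ 55 (mod 79)  [q = 3: ≢ 1 ✓]
73^6 ≡ 46 (mod 79)  [q = 13: ≢ 1 ✓]
Since 73^39 ≡ 1, the order of 73 divides 39 < 78, so 73 is not a primitive root.

No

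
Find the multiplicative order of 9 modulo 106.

26

The order of 9 must divide φ(106) = φ(2)·φ(53) = 1·52 = 52 = 2^2 · 13.
Divisors of 52: 1, 2, 4, 13, 26, 52.
Compute 9^d (mod 106) for the divisors d until we hit 1:
9^1 ≡ 9 (mod 106)
9^2 ≡ 81 (mod 106)
9^4 ≡ 95 (mod 106)
9^13 ≡ 105 (mod 106)
9^26 ≡ 1 (mod 106) ✓
Hence ord(9) = 26.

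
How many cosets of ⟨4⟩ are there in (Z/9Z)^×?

By Lagrange's theorem, ord_9(4) divides φ(9) = φ(3^2) = 3·(3−1) = 6 = 2 · 3.
Divisors of 6: 1, 2, 3, 6.
Compute 4^d (mod 9) for the divisors d until we hit 1:
4^1 ≡ 4 (mod 9)
4^2 ≡ 7 (mod 9)
4^3 ≡ 1 (mod 9) ✓
So ord_9(4) = 3, hence |⟨4⟩| = 3.
[(Z/9Z)^× : ⟨4⟩] = 6/3 = 2.

2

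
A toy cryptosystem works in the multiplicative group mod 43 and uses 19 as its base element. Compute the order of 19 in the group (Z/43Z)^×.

42

Since 19 ∈ (Z/43Z)^×, its order divides φ(43) = 43 − 1 = 42 = 2 · 3 · 7.
Divisors of 42: 1, 2, 3, 6, 7, 14, 21, 42.
Evaluate successive powers at the divisors of 42:
19^1 ≡ 19
19^2 ≡ 17
19^3 ≡ 22
19^6 ≡ 11
19^7 ≡ 37
19^14 ≡ 36
19^21 ≡ 42
19^42 ≡ 1
So ord_43(19) = 42.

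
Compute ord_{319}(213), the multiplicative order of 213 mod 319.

140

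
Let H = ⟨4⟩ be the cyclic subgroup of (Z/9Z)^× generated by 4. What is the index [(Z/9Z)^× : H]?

2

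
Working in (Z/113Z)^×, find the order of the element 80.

112

By Lagrange's theorem, ord_113(80) divides φ(113) = 113 − 1 = 112 = 2^4 · 7.
Divisors of 112: 1, 2, 4, 7, 8, 14, 16, 28, 56, 112.
Compute 80^d (mod 113) for the divisors d until we hit 1:
80^1 ≡ 80 (mod 113)
80^2 ≡ 72 (mod 113)
80^4 ≡ 99 (mod 113)
80^7 ≡ 42 (mod 113)
80^8 ≡ 83 (mod 113)
80^14 ≡ 69 (mod 113)
80^16 ≡ 109 (mod 113)
80^28 ≡ 15 (mod 113)
80^56 ≡ 112 (mod 113)
80^112 ≡ 1 (mod 113) ✓
So ord_113(80) = 112.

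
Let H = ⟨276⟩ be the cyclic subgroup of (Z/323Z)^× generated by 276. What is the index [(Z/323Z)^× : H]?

Since 276 ∈ (Z/323Z)^×, its order divides φ(323) = φ(17·19) = (17−1)·(19−1) = 16·18 = 288 = 2^5 · 3^2.
Divisors of 288: 1, 2, 3, 4, 6, 8, 9, 12, 16, 18, 24, 32, 36, 48, 72, 96, 144, 288.
Check 276^d mod 323 for each divisor in increasing order:
276^1 ≡ 276
276^2 ≡ 271
276^3 ≡ 183
276^4 ≡ 120
276^6 ≡ 220
276^8 ≡ 188
276^9 ≡ 208
276^12 ≡ 273
276^16 ≡ 137
276^18 ≡ 305
276^24 ≡ 239
276^32 ≡ 35
276^36 ≡ 1
So ord_323(276) = 36, hence |⟨276⟩| = 36.
[(Z/323Z)^× : ⟨276⟩] = 288/36 = 8.

8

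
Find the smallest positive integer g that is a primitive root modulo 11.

2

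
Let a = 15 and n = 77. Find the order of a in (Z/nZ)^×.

ord(15) | φ(77) = φ(7·11) = (7−1)·(11−1) = 6·10 = 60 = 2^2 · 3 · 5.
Divisors of 60: 1, 2, 3, 4, 5, 6, 10, 12, 15, 20, 30, 60.
Check 15^d mod 77 for each divisor in increasing order:
15^1 ≡ 15 (mod 77)
15^2 ≡ 71 (mod 77)
15^3 ≡ 64 (mod 77)
15^4 ≡ 36 (mod 77)
15^5 ≡ 1 (mod 77) ✓
Hence ord(15) = 5.

5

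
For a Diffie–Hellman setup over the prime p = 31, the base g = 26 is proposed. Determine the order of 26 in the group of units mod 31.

By Lagrange's theorem, ord_31(26) divides φ(31) = 31 − 1 = 30 = 2 · 3 · 5.
Divisors of 30: 1, 2, 3, 5, 6, 10, 15, 30.
Test each divisor d:
26^1 ≡ 26 (mod 31)
26^2 ≡ 25 (mod 31)
26^3 ≡ 30 (mod 31)
26^5 ≡ 6 (mod 31)
26^6 ≡ 1 (mod 31) ✓
The smallest such exponent is 6, so the order of 26 is 6.

6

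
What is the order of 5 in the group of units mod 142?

ord(5) | φ(142) = φ(2)·φ(71) = 1·70 = 70 = 2 · 5 · 7.
Divisors of 70: 1, 2, 5, 7, 10, 14, 35, 70.
Evaluate successive powers at the divisors of 70:
5^1 ≡ 5 (mod 142)
5^2 ≡ 25 (mod 142)
5^5 ≡ 1 (mod 142) ✓
The smallest such exponent is 5, so the order of 5 is 5.

5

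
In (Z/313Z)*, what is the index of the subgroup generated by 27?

The order of 27 must divide φ(313) = 313 − 1 = 312 = 2^3 · 3 · 13.
Divisors of 312: 1, 2, 3, 4, 6, 8, 12, 13, 24, 26, 39, 52, 78, 104, 156, 312.
Check 27^d mod 313 for each divisor in increasing order:
27^1 ≡ 27 (mod 313)
27^2 ≡ 103 (mod 313)
27^3 ≡ 277 (mod 313)
27^4 ≡ 280 (mod 313)
27^6 ≡ 44 (mod 313)
27^8 ≡ 150 (mod 313)
27^12 ≡ 58 (mod 313)
27^13 ≡ 1 (mod 313) ✓
Thus |⟨27⟩| = ord(27) = 13.
The index is φ(313) / ord(27) = 312 / 13 = 24.

24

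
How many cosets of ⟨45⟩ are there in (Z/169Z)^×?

1

The order of 45 must divide φ(169) = φ(13^2) = 13·(13−1) = 156 = 2^2 · 3 · 13.
Divisors of 156: 1, 2, 3, 4, 6, 12, 13, 26, 39, 52, 78, 156.
Evaluate successive powers at the divisors of 156:
45^1 ≡ 45
45^2 ≡ 166
45^3 ≡ 34
45^4 ≡ 9
45^6 ≡ 142
45^12 ≡ 53
45^13 ≡ 19
45^26 ≡ 23
45^39 ≡ 99
45^52 ≡ 22
45^78 ≡ 168
45^156 ≡ 1
Thus |⟨45⟩| = ord(45) = 156.
The index is φ(169) / ord(45) = 156 / 156 = 1.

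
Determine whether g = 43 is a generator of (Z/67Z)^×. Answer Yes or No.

No

φ(67) = 67 − 1 = 66 = 2 · 3 · 11.
An element g generates (Z/67Z)^× iff g^(66/q) ≢ 1 (mod 67) for each prime q ∈ {2, 3, 11}.
43^33 ≡ 66 (mod 67)  [q = 2: ≢ 1 ✓]
43^22 ≡ 1 (mod 67)  [q = 3: ≡ 1 ✗]
43^6 ≡ 15 (mod 67)  [q = 11: ≢ 1 ✓]
The check at q = 3 fails, so 43 generates a proper subgroup.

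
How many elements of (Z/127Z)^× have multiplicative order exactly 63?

36

φ(127) = 127 − 1 = 126 = 2 · 3^2 · 7.
In a cyclic group of order 126, there are φ(d) elements of order d for each divisor d of 126, and zero for non-divisors.
63 = 3^2 · 7 divides 126, and φ(63) = 36.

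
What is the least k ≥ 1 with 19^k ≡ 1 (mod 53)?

52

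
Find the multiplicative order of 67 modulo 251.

By Lagrange's theorem, ord_251(67) divides φ(251) = 251 − 1 = 250 = 2 · 5^3.
Divisors of 250: 1, 2, 5, 10, 25, 50, 125, 250.
Check 67^d mod 251 for each divisor in increasing order:
67^1 ≡ 67 (mod 251)
67^2 ≡ 222 (mod 251)
67^5 ≡ 123 (mod 251)
67^10 ≡ 69 (mod 251)
67^25 ≡ 20 (mod 251)
67^50 ≡ 149 (mod 251)
67^125 ≡ 1 (mod 251) ✓
So ord_251(67) = 125.

125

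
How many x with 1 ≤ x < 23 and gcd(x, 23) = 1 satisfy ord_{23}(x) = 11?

10

φ(23) = 23 − 1 = 22 = 2 · 11.
Since (Z/23Z)^× is cyclic of order 22, the number of elements of order d is φ(d) when d | 22 and 0 otherwise.
11 | 22, and φ(11) = 11 − 1 = 10.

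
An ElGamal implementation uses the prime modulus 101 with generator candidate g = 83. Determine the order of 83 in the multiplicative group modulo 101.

ord(83) | φ(101) = 101 − 1 = 100 = 2^2 · 5^2.
Divisors of 100: 1, 2, 4, 5, 10, 20, 25, 50, 100.
Test each divisor d:
83^1 ≡ 83 (mod 101)
83^2 ≡ 21 (mod 101)
83^4 ≡ 37 (mod 101)
83^5 ≡ 41 (mod 101)
83^10 ≡ 65 (mod 101)
83^20 ≡ 84 (mod 101)
83^25 ≡ 10 (mod 101)
83^50 ≡ 100 (mod 101)
83^100 ≡ 1 (mod 101) ✓
Hence ord(83) = 100.

100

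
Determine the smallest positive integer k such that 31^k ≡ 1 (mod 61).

60

ord(31) | φ(61) = 61 − 1 = 60 = 2^2 · 3 · 5.
Divisors of 60: 1, 2, 3, 4, 5, 6, 10, 12, 15, 20, 30, 60.
Check 31^d mod 61 for each divisor in increasing order:
31^1 ≡ 31 (mod 61)
31^2 ≡ 46 (mod 61)
31^3 ≡ 23 (mod 61)
31^4 ≡ 42 (mod 61)
31^5 ≡ 21 (mod 61)
31^6 ≡ 41 (mod 61)
31^10 ≡ 14 (mod 61)
31^12 ≡ 34 (mod 61)
31^15 ≡ 50 (mod 61)
31^20 ≡ 13 (mod 61)
31^30 ≡ 60 (mod 61)
31^60 ≡ 1 (mod 61) ✓
So ord_61(31) = 60.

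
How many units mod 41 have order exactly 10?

φ(41) = 41 − 1 = 40 = 2^3 · 5.
Since (Z/41Z)^× is cyclic of order 40, the number of elements of order d is φ(d) when d | 40 and 0 otherwise.
10 = 2 · 5 divides 40, and φ(10) = 4.

4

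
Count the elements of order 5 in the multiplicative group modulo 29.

φ(29) = 29 − 1 = 28 = 2^2 · 7.
Since (Z/29Z)^× is cyclic of order 28, the number of elements of order d is φ(d) when d | 28 and 0 otherwise.
Since 5 ∤ 28, the count is 0.

0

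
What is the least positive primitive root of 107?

2

φ(107) = 107 − 1 = 106 = 2 · 53.
g is a primitive root iff g^(106/q) ≢ 1 (mod 107) for each prime q ∈ {2, 53}.
g = 2: 2^53 ≡ 106; 2^2 ≡ 4 — none is 1, so 2 is a primitive root.
So 2 is the smallest generator of (Z/107Z)^×.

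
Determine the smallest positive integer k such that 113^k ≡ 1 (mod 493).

The order of 113 must divide φ(493) = φ(17·29) = (17−1)·(29−1) = 16·28 = 448 = 2^6 · 7.
Divisors of 448: 1, 2, 4, 7, 8, 14, 16, 28, 32, 56, 64, 112, 224, 448.
Check 113^d mod 493 for each divisor in increasing order:
113^1 ≡ 113 (mod 493)
113^2 ≡ 444 (mod 493)
113^4 ≡ 429 (mod 493)
113^7 ≡ 394 (mod 493)
113^8 ≡ 152 (mod 493)
113^14 ≡ 434 (mod 493)
113^16 ≡ 426 (mod 493)
113^28 ≡ 30 (mod 493)
113^32 ≡ 52 (mod 493)
113^56 ≡ 407 (mod 493)
113^64 ≡ 239 (mod 493)
113^112 ≡ 1 (mod 493) ✓
Hence ord(113) = 112.

112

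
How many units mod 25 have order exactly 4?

2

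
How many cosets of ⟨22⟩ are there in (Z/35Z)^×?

6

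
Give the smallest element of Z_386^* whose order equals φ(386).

5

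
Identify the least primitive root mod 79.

φ(79) = 79 − 1 = 78 = 2 · 3 · 13.
g is a primitive root iff g^(78/q) ≢ 1 (mod 79) for each prime q ∈ {2, 3, 13}.
g = 2: 2^39 ≡ 1 — hits 1, so not a primitive root.
g = 3: 3^39 ≡ 78; 3^26 ≡ 23; 3^6 ≡ 18 — none is 1, so 3 is a primitive root.
Hence the least primitive root of 79 is 3.

3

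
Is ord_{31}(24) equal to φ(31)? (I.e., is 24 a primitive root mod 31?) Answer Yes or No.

Yes

φ(31) = 31 − 1 = 30 = 2 · 3 · 5.
Test 24^(30/q) mod 31 for each prime factor q of 30:
24^15 ≡ 30 (mod 31)  [q = 2: ≢ 1 ✓]
24^10 ≡ 25 (mod 31)  [q = 3: ≢ 1 ✓]
24^6 ≡ 4 (mod 31)  [q = 5: ≢ 1 ✓]
Every test exponent gives a nontrivial residue, hence 24 generates the full group.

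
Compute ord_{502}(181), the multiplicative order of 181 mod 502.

Since 181 ∈ (Z/502Z)^×, its order divides φ(502) = φ(2)·φ(251) = 1·250 = 250 = 2 · 5^3.
Divisors of 250: 1, 2, 5, 10, 25, 50, 125, 250.
Test each divisor d:
181^1 ≡ 181 (mod 502)
181^2 ≡ 131 (mod 502)
181^5 ≡ 267 (mod 502)
181^10 ≡ 5 (mod 502)
181^25 ≡ 149 (mod 502)
181^50 ≡ 113 (mod 502)
181^125 ≡ 1 (mod 502) ✓
Therefore the multiplicative order of 181 modulo 502 is 125.

125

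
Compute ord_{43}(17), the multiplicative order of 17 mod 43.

21

ord(17) | φ(43) = 43 − 1 = 42 = 2 · 3 · 7.
Divisors of 42: 1, 2, 3, 6, 7, 14, 21, 42.
Evaluate successive powers at the divisors of 42:
17^1 ≡ 17
17^2 ≡ 31
17^3 ≡ 11
17^6 ≡ 35
17^7 ≡ 36
17^14 ≡ 6
17^21 ≡ 1
Hence ord(17) = 21.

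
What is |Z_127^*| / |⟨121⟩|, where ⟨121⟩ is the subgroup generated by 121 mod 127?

2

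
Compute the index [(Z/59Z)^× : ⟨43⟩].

1

The order of 43 must divide φ(59) = 59 − 1 = 58 = 2 · 29.
Divisors of 58: 1, 2, 29, 58.
Test each divisor d:
43^1 ≡ 43 (mod 59)
43^2 ≡ 20 (mod 59)
43^29 ≡ 58 (mod 59)
43^58 ≡ 1 (mod 59) ✓
Thus |⟨43⟩| = ord(43) = 58.
[(Z/59Z)^× : ⟨43⟩] = 58/58 = 1.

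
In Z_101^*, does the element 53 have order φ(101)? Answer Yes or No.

φ(101) = 101 − 1 = 100 = 2^2 · 5^2.
An element g generates (Z/101Z)^× iff g^(100/q) ≢ 1 (mod 101) for each prime q ∈ {2, 5}.
53^50 ≡ 100 (mod 101)  [q = 2: ≢ 1 ✓]
53^20 ≡ 87 (mod 101)  [q = 5: ≢ 1 ✓]
None equal 1, so ord_101(53) = 100: 53 is a primitive root.

Yes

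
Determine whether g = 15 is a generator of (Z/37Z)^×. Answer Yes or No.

Yes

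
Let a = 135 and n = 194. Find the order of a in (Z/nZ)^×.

96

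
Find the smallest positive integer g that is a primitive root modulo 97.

5

φ(97) = 97 − 1 = 96 = 2^5 · 3.
Test candidates g = 2, 3, … against the prime factors q ∈ {2, 3} of φ(97): g is a generator iff g^(96/q) ≢ 1 for every such q.
g = 2: 2^48 ≡ 1 — hits 1, so not a primitive root.
g = 3: 3^48 ≡ 1 — hits 1, so not a primitive root.
g = 4: 4^48 ≡ 1 — hits 1, so not a primitive root.
g = 5: 5^48 ≡ 96; 5^32 ≡ 35 — none is 1, so 5 is a primitive root.
The smallest primitive root modulo 97 is 5.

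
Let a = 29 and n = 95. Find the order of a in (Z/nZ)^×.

Since 29 ∈ (Z/95Z)^×, its order divides φ(95) = φ(5·19) = (5−1)·(19−1) = 4·18 = 72 = 2^3 · 3^2.
Divisors of 72: 1, 2, 3, 4, 6, 8, 9, 12, 18, 24, 36, 72.
Check 29^d mod 95 for each divisor in increasing order:
29^1 ≡ 29 (mod 95)
29^2 ≡ 81 (mod 95)
29^3 ≡ 69 (mod 95)
29^4 ≡ 6 (mod 95)
29^6 ≡ 11 (mod 95)
29^8 ≡ 36 (mod 95)
29^9 ≡ 94 (mod 95)
29^12 ≡ 26 (mod 95)
29^18 ≡ 1 (mod 95) ✓
The smallest such exponent is 18, so the order of 29 is 18.

18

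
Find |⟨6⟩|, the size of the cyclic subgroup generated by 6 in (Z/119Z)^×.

16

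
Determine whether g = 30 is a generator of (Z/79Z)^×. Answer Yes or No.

φ(79) = 79 − 1 = 78 = 2 · 3 · 13.
30 is a primitive root mod 79 iff 30^(φ(79)/q) ≢ 1 for every prime q | φ(79), i.e. q ∈ {2, 3, 13}.
30^39 ≡ 78 (mod 79)  [q = 2: ≢ 1 ✓]
30^26 ≡ 23 (mod 79)  [q = 3: ≢ 1 ✓]
30^6 ≡ 8 (mod 79)  [q = 13: ≢ 1 ✓]
All checks pass, so 30 has order 78 and is a primitive root modulo 79.

Yes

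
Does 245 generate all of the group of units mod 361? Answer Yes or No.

φ(361) = φ(19^2) = 19·(19−1) = 342 = 2 · 3^2 · 19.
245 is a primitive root mod 361 iff 245^(φ(361)/q) ≢ 1 for every prime q | φ(361), i.e. q ∈ {2, 3, 19}.
245^171 ≡ 1 (mod 361)  [q = 2: ≡ 1 ✗]
245^114 ≡ 292 (mod 361)  [q = 3: ≢ 1 ✓]
245^18 ≡ 1 (mod 361)  [q = 19: ≡ 1 ✗]
Since 245^171 ≡ 1, the order of 245 divides 171 < 342, so 245 is not a primitive root.

No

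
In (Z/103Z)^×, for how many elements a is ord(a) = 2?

φ(103) = 103 − 1 = 102 = 2 · 3 · 17.
(Z/103Z)^× is cyclic (|G| = 102); a cyclic group of order m has exactly φ(d) elements of each order d | m, and none otherwise.
2 | 102, and φ(2) = 2 − 1 = 1.

1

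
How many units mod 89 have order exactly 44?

20

φ(89) = 89 − 1 = 88 = 2^3 · 11.
In a cyclic group of order 88, there are φ(d) elements of order d for each divisor d of 88, and zero for non-divisors.
44 = 2^2 · 11 divides 88, and φ(44) = 20.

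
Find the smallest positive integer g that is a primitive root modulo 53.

φ(53) = 53 − 1 = 52 = 2^2 · 13.
Test candidates g = 2, 3, … against the prime factors q ∈ {2, 13} of φ(53): g is a generator iff g^(52/q) ≢ 1 for every such q.
g = 2: 2^26 ≡ 52; 2^4 ≡ 16 — none is 1, so 2 is a primitive root.
The smallest primitive root modulo 53 is 2.

2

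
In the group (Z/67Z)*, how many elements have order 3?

2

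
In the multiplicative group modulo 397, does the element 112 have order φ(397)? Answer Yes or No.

φ(397) = 397 − 1 = 396 = 2^2 · 3^2 · 11.
An element g generates (Z/397Z)^× iff g^(396/q) ≢ 1 (mod 397) for each prime q ∈ {2, 3, 11}.
112^198 ≡ 396 (mod 397)  [q = 2: ≢ 1 ✓]
112^132 ≡ 34 (mod 397)  [q = 3: ≢ 1 ✓]
112^36 ≡ 99 (mod 397)  [q = 11: ≢ 1 ✓]
All checks pass, so 112 has order 396 and is a primitive root modulo 397.

Yes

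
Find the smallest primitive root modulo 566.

3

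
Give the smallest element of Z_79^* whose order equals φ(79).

φ(79) = 79 − 1 = 78 = 2 · 3 · 13.
Test candidates g = 2, 3, … against the prime factors q ∈ {2, 3, 13} of φ(79): g is a generator iff g^(78/q) ≢ 1 for every such q.
g = 2: 2^39 ≡ 1 — hits 1, so not a primitive root.
g = 3: 3^39 ≡ 78; 3^26 ≡ 23; 3^6 ≡ 18 — none is 1, so 3 is a primitive root.
So 3 is the smallest generator of (Z/79Z)^×.

3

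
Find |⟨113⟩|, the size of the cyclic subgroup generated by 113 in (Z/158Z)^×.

ord(113) | φ(158) = φ(2)·φ(79) = 1·78 = 78 = 2 · 3 · 13.
Divisors of 78: 1, 2, 3, 6, 13, 26, 39, 78.
Compute 113^d (mod 158) for the divisors d until we hit 1:
113^1 ≡ 113 (mod 158)
113^2 ≡ 129 (mod 158)
113^3 ≡ 41 (mod 158)
113^6 ≡ 101 (mod 158)
113^13 ≡ 103 (mod 158)
113^26 ≡ 23 (mod 158)
113^39 ≡ 157 (mod 158)
113^78 ≡ 1 (mod 158) ✓
Therefore the multiplicative order of 113 modulo 158 is 78.

78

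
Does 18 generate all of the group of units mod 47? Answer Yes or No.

No

φ(47) = 47 − 1 = 46 = 2 · 23.
18 is a primitive root mod 47 iff 18^(φ(47)/q) ≢ 1 for every prime q | φ(47), i.e. q ∈ {2, 23}.
18^23 ≡ 1 (mod 47)  [q = 2: ≡ 1 ✗]
18^2 ≡ 42 (mod 47)  [q = 23: ≢ 1 ✓]
Since 18^23 ≡ 1, the order of 18 divides 23 < 46, so 18 is not a primitive root.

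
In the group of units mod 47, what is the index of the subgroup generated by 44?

By Lagrange's theorem, ord_47(44) divides φ(47) = 47 − 1 = 46 = 2 · 23.
Divisors of 46: 1, 2, 23, 46.
Evaluate successive powers at the divisors of 46:
44^1 ≡ 44 (mod 47)
44^2 ≡ 9 (mod 47)
44^23 ≡ 46 (mod 47)
44^46 ≡ 1 (mod 47) ✓
Thus |⟨44⟩| = ord(44) = 46.
Index = |(Z/47Z)^×| / |⟨44⟩| = 46 / 46 = 1.

1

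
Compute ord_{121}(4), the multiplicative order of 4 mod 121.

55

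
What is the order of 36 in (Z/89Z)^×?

44

Since 36 ∈ (Z/89Z)^×, its order divides φ(89) = 89 − 1 = 88 = 2^3 · 11.
Divisors of 88: 1, 2, 4, 8, 11, 22, 44, 88.
Check 36^d mod 89 for each divisor in increasing order:
36^1 ≡ 36 (mod 89)
36^2 ≡ 50 (mod 89)
36^4 ≡ 8 (mod 89)
36^8 ≡ 64 (mod 89)
36^11 ≡ 34 (mod 89)
36^22 ≡ 88 (mod 89)
36^44 ≡ 1 (mod 89) ✓
The smallest such exponent is 44, so the order of 36 is 44.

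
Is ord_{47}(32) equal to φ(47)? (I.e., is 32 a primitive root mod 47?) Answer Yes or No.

No

φ(47) = 47 − 1 = 46 = 2 · 23.
It suffices to check that the order of 32 is not a proper divisor of 46: compute 32^(46/q) for q ∈ {2, 23}.
32^23 ≡ 1 (mod 47)  [q = 2: ≡ 1 ✗]
32^2 ≡ 37 (mod 47)  [q = 23: ≢ 1 ✓]
The check at q = 2 fails, so 32 generates a proper subgroup.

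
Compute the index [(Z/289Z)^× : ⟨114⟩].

1

The order of 114 must divide φ(289) = φ(17^2) = 17·(17−1) = 272 = 2^4 · 17.
Divisors of 272: 1, 2, 4, 8, 16, 17, 34, 68, 136, 272.
Test each divisor d:
114^1 ≡ 114
114^2 ≡ 280
114^4 ≡ 81
114^8 ≡ 203
114^16 ≡ 171
114^17 ≡ 131
114^34 ≡ 110
114^68 ≡ 251
114^136 ≡ 288
114^272 ≡ 1
So ord_289(114) = 272, hence |⟨114⟩| = 272.
Index = |(Z/289Z)^×| / |⟨114⟩| = 272 / 272 = 1.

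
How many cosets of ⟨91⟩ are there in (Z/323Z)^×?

2

Since 91 ∈ (Z/323Z)^×, its order divides φ(323) = φ(17·19) = (17−1)·(19−1) = 16·18 = 288 = 2^5 · 3^2.
Divisors of 288: 1, 2, 3, 4, 6, 8, 9, 12, 16, 18, 24, 32, 36, 48, 72, 96, 144, 288.
Test each divisor d:
91^1 ≡ 91
91^2 ≡ 206
91^3 ≡ 12
91^4 ≡ 123
91^6 ≡ 144
91^8 ≡ 271
91^9 ≡ 113
91^12 ≡ 64
91^16 ≡ 120
91^18 ≡ 172
91^24 ≡ 220
91^32 ≡ 188
91^36 ≡ 191
91^48 ≡ 273
91^72 ≡ 305
91^96 ≡ 239
91^144 ≡ 1
Thus |⟨91⟩| = ord(91) = 144.
The index is φ(323) / ord(91) = 288 / 144 = 2.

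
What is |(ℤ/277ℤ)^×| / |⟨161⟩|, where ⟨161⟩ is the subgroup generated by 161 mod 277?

46

Since 161 ∈ (Z/277Z)^×, its order divides φ(277) = 277 − 1 = 276 = 2^2 · 3 · 23.
Divisors of 276: 1, 2, 3, 4, 6, 12, 23, 46, 69, 92, 138, 276.
Check 161^d mod 277 for each divisor in increasing order:
161^1 ≡ 161 (mod 277)
161^2 ≡ 160 (mod 277)
161^3 ≡ 276 (mod 277)
161^4 ≡ 116 (mod 277)
161^6 ≡ 1 (mod 277) ✓
The order of 161 is 6, so the subgroup it generates has 6 elements.
[(Z/277Z)^× : ⟨161⟩] = 276/6 = 46.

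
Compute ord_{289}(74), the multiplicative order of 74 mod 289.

ord(74) | φ(289) = φ(17^2) = 17·(17−1) = 272 = 2^4 · 17.
Divisors of 272: 1, 2, 4, 8, 16, 17, 34, 68, 136, 272.
Check 74^d mod 289 for each divisor in increasing order:
74^1 ≡ 74
74^2 ≡ 274
74^4 ≡ 225
74^8 ≡ 50
74^16 ≡ 188
74^17 ≡ 40
74^34 ≡ 155
74^68 ≡ 38
74^136 ≡ 288
74^272 ≡ 1
Hence ord(74) = 272.

272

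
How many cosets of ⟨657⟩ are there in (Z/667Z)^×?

2

By Lagrange's theorem, ord_667(657) divides φ(667) = φ(23·29) = (23−1)·(29−1) = 22·28 = 616 = 2^3 · 7 · 11.
Divisors of 616: 1, 2, 4, 7, 8, 11, 14, 22, 28, 44, 56, 77, 88, 154, 308, 616.
Check 657^d mod 667 for each divisor in increasing order:
657^1 ≡ 657 (mod 667)
657^2 ≡ 100 (mod 667)
657^4 ≡ 662 (mod 667)
657^7 ≡ 331 (mod 667)
657^8 ≡ 25 (mod 667)
657^11 ≡ 346 (mod 667)
657^14 ≡ 173 (mod 667)
657^22 ≡ 323 (mod 667)
657^28 ≡ 581 (mod 667)
657^44 ≡ 277 (mod 667)
657^56 ≡ 59 (mod 667)
657^77 ≡ 162 (mod 667)
657^88 ≡ 24 (mod 667)
657^154 ≡ 231 (mod 667)
657^308 ≡ 1 (mod 667) ✓
The order of 657 is 308, so the subgroup it generates has 308 elements.
[(Z/667Z)^× : ⟨657⟩] = 616/308 = 2.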